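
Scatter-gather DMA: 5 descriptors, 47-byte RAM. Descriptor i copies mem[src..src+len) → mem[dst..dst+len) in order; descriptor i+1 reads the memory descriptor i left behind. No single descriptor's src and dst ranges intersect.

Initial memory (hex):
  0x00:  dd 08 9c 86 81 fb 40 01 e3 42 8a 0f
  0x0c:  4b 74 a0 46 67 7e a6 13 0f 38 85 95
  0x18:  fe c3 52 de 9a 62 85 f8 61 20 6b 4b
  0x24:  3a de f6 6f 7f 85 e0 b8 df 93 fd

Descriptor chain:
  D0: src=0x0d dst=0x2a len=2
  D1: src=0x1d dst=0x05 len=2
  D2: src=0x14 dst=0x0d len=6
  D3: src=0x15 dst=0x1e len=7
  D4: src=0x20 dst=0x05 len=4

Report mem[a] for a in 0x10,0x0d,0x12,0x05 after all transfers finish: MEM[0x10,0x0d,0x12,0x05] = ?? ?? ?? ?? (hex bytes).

#0 dst[0x2a+2] := {0x74,0xa0}
#1 dst[0x05+2] := {0x62,0x85}
#2 dst[0x0d+6] := {0x0f,0x38,0x85,0x95,0xfe,0xc3}
#3 dst[0x1e+7] := {0x38,0x85,0x95,0xfe,0xc3,0x52,0xde}
#4 dst[0x05+4] := {0x95,0xfe,0xc3,0x52}
query mem[0x10]=0x95, mem[0x0d]=0x0f, mem[0x12]=0xc3, mem[0x05]=0x95

MEM[0x10,0x0d,0x12,0x05] = 95 0f c3 95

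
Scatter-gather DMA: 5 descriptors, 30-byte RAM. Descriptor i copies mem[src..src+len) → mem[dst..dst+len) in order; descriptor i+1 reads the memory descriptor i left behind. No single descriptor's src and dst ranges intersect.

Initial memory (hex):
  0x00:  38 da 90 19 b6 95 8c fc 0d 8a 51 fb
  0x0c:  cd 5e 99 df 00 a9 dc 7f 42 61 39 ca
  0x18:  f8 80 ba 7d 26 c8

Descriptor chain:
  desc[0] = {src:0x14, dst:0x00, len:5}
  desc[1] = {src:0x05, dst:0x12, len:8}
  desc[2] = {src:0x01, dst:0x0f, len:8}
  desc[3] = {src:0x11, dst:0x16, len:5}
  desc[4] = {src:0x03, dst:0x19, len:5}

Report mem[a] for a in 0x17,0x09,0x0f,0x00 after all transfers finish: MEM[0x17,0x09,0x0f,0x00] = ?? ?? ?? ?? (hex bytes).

MEM[0x17,0x09,0x0f,0x00] = f8 8a 61 42

#0 dst[0x00+5] := {0x42,0x61,0x39,0xca,0xf8}
#1 dst[0x12+8] := {0x95,0x8c,0xfc,0x0d,0x8a,0x51,0xfb,0xcd}
#2 dst[0x0f+8] := {0x61,0x39,0xca,0xf8,0x95,0x8c,0xfc,0x0d}
#3 dst[0x16+5] := {0xca,0xf8,0x95,0x8c,0xfc}
#4 dst[0x19+5] := {0xca,0xf8,0x95,0x8c,0xfc}
query mem[0x17]=0xf8, mem[0x09]=0x8a, mem[0x0f]=0x61, mem[0x00]=0x42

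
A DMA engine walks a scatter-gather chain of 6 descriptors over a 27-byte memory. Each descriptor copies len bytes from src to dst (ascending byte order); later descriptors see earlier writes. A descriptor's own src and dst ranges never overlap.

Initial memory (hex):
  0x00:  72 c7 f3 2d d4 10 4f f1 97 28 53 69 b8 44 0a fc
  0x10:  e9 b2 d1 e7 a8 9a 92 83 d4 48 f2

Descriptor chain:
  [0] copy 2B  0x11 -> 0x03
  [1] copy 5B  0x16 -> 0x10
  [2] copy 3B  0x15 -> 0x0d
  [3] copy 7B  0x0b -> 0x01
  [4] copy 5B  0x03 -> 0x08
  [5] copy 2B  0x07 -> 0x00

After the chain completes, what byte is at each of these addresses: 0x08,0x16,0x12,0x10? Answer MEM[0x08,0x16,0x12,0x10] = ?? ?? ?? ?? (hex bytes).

  after D0: wrote 2B at 0x03 = b2d1
  after D1: wrote 5B at 0x10 = 9283d448f2
  after D2: wrote 3B at 0x0d = 9a9283
  after D3: wrote 7B at 0x01 = 69b89a92839283
  after D4: wrote 5B at 0x08 = 9a92839283
  after D5: wrote 2B at 0x00 = 839a
query mem[0x08]=0x9a, mem[0x16]=0x92, mem[0x12]=0xd4, mem[0x10]=0x92

MEM[0x08,0x16,0x12,0x10] = 9a 92 d4 92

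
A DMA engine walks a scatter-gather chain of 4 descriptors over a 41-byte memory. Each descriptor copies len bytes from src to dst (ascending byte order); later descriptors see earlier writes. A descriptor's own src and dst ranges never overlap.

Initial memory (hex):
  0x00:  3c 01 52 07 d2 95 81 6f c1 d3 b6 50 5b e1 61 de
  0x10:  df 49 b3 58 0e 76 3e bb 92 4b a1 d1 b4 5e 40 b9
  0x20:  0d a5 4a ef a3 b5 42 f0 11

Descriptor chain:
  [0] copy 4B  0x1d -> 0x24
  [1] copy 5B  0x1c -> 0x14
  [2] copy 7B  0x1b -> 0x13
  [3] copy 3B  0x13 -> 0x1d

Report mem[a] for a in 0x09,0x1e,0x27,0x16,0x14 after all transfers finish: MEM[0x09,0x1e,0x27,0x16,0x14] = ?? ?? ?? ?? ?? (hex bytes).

  after D0: wrote 4B at 0x24 = 5e40b90d
  after D1: wrote 5B at 0x14 = b45e40b90d
  after D2: wrote 7B at 0x13 = d1b45e40b90da5
  after D3: wrote 3B at 0x1d = d1b45e
query mem[0x09]=0xd3, mem[0x1e]=0xb4, mem[0x27]=0x0d, mem[0x16]=0x40, mem[0x14]=0xb4

MEM[0x09,0x1e,0x27,0x16,0x14] = d3 b4 0d 40 b4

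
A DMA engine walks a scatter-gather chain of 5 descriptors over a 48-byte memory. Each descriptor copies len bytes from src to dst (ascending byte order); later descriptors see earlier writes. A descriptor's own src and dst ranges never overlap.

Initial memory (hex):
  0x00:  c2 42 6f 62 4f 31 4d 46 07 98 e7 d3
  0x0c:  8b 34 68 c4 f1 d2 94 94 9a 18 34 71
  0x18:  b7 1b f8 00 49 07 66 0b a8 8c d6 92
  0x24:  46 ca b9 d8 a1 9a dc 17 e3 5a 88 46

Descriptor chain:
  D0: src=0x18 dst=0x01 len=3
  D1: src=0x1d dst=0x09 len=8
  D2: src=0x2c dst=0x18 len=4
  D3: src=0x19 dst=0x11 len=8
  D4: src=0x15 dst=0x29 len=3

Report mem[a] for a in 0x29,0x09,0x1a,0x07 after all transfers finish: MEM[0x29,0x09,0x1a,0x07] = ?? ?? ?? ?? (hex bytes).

  after D0: wrote 3B at 0x01 = b71bf8
  after D1: wrote 8B at 0x09 = 07660ba88cd69246
  after D2: wrote 4B at 0x18 = e35a8846
  after D3: wrote 8B at 0x11 = 5a88464907660ba8
  after D4: wrote 3B at 0x29 = 07660b
query mem[0x29]=0x07, mem[0x09]=0x07, mem[0x1a]=0x88, mem[0x07]=0x46

MEM[0x29,0x09,0x1a,0x07] = 07 07 88 46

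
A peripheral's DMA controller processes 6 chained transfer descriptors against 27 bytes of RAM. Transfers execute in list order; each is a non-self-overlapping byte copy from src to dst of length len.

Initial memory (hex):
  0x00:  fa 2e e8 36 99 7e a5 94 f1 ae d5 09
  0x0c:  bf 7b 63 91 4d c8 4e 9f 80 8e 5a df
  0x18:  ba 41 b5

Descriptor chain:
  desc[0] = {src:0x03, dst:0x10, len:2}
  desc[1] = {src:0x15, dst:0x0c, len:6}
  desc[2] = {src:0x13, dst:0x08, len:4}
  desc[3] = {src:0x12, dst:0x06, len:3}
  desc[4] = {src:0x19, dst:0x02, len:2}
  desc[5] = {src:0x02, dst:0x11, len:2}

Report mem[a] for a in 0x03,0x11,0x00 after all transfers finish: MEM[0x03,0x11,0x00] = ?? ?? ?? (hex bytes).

MEM[0x03,0x11,0x00] = b5 41 fa

#0 dst[0x10+2] := {0x36,0x99}
#1 dst[0x0c+6] := {0x8e,0x5a,0xdf,0xba,0x41,0xb5}
#2 dst[0x08+4] := {0x9f,0x80,0x8e,0x5a}
#3 dst[0x06+3] := {0x4e,0x9f,0x80}
#4 dst[0x02+2] := {0x41,0xb5}
#5 dst[0x11+2] := {0x41,0xb5}
query mem[0x03]=0xb5, mem[0x11]=0x41, mem[0x00]=0xfa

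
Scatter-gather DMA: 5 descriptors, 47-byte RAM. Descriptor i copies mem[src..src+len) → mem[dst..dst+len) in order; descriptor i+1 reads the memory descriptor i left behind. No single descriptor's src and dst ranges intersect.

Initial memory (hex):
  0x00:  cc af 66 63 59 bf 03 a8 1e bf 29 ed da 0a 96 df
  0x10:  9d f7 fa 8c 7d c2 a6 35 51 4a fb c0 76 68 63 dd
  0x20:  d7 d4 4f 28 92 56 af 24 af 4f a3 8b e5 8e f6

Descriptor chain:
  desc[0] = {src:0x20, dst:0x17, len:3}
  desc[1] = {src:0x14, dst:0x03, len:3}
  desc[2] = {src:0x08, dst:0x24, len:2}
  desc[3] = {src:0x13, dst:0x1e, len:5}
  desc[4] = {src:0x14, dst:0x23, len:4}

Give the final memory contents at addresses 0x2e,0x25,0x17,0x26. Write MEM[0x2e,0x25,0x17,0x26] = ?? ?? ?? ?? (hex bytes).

[0] 0x20->0x17 len=3 : d7 d4 4f
[1] 0x14->0x03 len=3 : 7d c2 a6
[2] 0x08->0x24 len=2 : 1e bf
[3] 0x13->0x1e len=5 : 8c 7d c2 a6 d7
[4] 0x14->0x23 len=4 : 7d c2 a6 d7
query mem[0x2e]=0xf6, mem[0x25]=0xa6, mem[0x17]=0xd7, mem[0x26]=0xd7

MEM[0x2e,0x25,0x17,0x26] = f6 a6 d7 d7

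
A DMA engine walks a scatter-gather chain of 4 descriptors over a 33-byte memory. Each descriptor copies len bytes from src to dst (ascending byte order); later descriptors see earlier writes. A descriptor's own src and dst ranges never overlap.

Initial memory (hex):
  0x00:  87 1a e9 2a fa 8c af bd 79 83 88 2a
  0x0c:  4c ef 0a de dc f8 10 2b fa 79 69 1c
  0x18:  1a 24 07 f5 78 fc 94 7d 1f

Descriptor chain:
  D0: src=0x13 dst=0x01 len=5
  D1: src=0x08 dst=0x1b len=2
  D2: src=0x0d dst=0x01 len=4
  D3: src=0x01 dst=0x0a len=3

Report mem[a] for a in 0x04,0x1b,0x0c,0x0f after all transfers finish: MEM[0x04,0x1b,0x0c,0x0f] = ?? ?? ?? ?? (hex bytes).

MEM[0x04,0x1b,0x0c,0x0f] = dc 79 de de

[0] 0x13->0x01 len=5 : 2b fa 79 69 1c
[1] 0x08->0x1b len=2 : 79 83
[2] 0x0d->0x01 len=4 : ef 0a de dc
[3] 0x01->0x0a len=3 : ef 0a de
query mem[0x04]=0xdc, mem[0x1b]=0x79, mem[0x0c]=0xde, mem[0x0f]=0xde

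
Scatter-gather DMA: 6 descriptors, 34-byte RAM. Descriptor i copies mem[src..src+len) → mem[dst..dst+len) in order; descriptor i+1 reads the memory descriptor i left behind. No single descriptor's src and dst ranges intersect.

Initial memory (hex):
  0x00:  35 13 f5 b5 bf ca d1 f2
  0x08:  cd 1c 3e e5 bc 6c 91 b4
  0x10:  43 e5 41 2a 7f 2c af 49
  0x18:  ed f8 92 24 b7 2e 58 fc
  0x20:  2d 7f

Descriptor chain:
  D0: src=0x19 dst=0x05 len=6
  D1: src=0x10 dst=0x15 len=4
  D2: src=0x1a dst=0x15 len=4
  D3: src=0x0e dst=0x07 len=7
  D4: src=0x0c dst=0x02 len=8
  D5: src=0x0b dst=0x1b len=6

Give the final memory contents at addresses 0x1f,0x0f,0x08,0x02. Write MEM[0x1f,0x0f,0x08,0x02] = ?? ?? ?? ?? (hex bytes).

MEM[0x1f,0x0f,0x08,0x02] = b4 b4 41 2a

#0 dst[0x05+6] := {0xf8,0x92,0x24,0xb7,0x2e,0x58}
#1 dst[0x15+4] := {0x43,0xe5,0x41,0x2a}
#2 dst[0x15+4] := {0x92,0x24,0xb7,0x2e}
#3 dst[0x07+7] := {0x91,0xb4,0x43,0xe5,0x41,0x2a,0x7f}
#4 dst[0x02+8] := {0x2a,0x7f,0x91,0xb4,0x43,0xe5,0x41,0x2a}
#5 dst[0x1b+6] := {0x41,0x2a,0x7f,0x91,0xb4,0x43}
query mem[0x1f]=0xb4, mem[0x0f]=0xb4, mem[0x08]=0x41, mem[0x02]=0x2a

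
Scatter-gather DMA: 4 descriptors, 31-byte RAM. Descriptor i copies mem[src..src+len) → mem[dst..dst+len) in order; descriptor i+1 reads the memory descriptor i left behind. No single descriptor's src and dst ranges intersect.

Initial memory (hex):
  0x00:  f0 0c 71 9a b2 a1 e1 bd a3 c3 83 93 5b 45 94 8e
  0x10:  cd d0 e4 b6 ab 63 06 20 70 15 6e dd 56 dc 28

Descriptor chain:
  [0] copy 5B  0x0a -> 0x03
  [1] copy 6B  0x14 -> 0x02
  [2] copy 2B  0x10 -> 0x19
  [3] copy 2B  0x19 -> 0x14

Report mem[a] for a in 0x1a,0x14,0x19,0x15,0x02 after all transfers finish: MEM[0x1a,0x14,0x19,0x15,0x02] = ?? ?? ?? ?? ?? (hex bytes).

#0 dst[0x03+5] := {0x83,0x93,0x5b,0x45,0x94}
#1 dst[0x02+6] := {0xab,0x63,0x06,0x20,0x70,0x15}
#2 dst[0x19+2] := {0xcd,0xd0}
#3 dst[0x14+2] := {0xcd,0xd0}
query mem[0x1a]=0xd0, mem[0x14]=0xcd, mem[0x19]=0xcd, mem[0x15]=0xd0, mem[0x02]=0xab

MEM[0x1a,0x14,0x19,0x15,0x02] = d0 cd cd d0 ab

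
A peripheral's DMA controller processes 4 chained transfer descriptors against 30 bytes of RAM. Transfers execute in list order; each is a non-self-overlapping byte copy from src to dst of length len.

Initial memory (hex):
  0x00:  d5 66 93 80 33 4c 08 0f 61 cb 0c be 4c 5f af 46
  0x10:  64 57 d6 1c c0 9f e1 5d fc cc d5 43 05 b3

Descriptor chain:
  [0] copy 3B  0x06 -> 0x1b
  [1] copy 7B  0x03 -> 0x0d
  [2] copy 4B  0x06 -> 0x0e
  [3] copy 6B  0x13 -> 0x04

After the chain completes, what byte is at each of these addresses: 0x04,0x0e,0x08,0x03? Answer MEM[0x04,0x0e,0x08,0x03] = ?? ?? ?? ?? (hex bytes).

#0 dst[0x1b+3] := {0x08,0x0f,0x61}
#1 dst[0x0d+7] := {0x80,0x33,0x4c,0x08,0x0f,0x61,0xcb}
#2 dst[0x0e+4] := {0x08,0x0f,0x61,0xcb}
#3 dst[0x04+6] := {0xcb,0xc0,0x9f,0xe1,0x5d,0xfc}
query mem[0x04]=0xcb, mem[0x0e]=0x08, mem[0x08]=0x5d, mem[0x03]=0x80

MEM[0x04,0x0e,0x08,0x03] = cb 08 5d 80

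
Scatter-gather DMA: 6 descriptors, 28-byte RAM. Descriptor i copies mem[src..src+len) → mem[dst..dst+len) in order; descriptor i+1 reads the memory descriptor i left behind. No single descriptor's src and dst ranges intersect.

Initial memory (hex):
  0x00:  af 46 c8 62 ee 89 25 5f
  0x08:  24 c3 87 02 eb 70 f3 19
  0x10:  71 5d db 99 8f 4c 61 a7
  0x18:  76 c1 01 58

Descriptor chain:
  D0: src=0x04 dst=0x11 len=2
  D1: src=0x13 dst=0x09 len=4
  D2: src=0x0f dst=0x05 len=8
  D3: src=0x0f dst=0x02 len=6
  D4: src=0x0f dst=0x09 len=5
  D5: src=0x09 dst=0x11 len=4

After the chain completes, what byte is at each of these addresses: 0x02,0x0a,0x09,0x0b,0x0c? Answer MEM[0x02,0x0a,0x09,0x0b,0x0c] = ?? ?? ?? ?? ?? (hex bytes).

[0] 0x04->0x11 len=2 : ee 89
[1] 0x13->0x09 len=4 : 99 8f 4c 61
[2] 0x0f->0x05 len=8 : 19 71 ee 89 99 8f 4c 61
[3] 0x0f->0x02 len=6 : 19 71 ee 89 99 8f
[4] 0x0f->0x09 len=5 : 19 71 ee 89 99
[5] 0x09->0x11 len=4 : 19 71 ee 89
query mem[0x02]=0x19, mem[0x0a]=0x71, mem[0x09]=0x19, mem[0x0b]=0xee, mem[0x0c]=0x89

MEM[0x02,0x0a,0x09,0x0b,0x0c] = 19 71 19 ee 89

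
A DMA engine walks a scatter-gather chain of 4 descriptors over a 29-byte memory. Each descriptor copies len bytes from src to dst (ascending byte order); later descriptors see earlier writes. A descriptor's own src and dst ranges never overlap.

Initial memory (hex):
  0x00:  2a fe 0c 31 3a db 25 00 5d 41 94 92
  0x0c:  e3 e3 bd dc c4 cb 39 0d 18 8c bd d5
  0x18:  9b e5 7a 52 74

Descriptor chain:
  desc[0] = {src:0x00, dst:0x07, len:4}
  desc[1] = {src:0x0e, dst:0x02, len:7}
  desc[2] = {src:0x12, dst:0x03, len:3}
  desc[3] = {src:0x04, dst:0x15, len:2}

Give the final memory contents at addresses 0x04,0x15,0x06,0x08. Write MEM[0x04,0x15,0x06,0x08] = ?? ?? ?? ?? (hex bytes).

MEM[0x04,0x15,0x06,0x08] = 0d 0d 39 18

  after D0: wrote 4B at 0x07 = 2afe0c31
  after D1: wrote 7B at 0x02 = bddcc4cb390d18
  after D2: wrote 3B at 0x03 = 390d18
  after D3: wrote 2B at 0x15 = 0d18
query mem[0x04]=0x0d, mem[0x15]=0x0d, mem[0x06]=0x39, mem[0x08]=0x18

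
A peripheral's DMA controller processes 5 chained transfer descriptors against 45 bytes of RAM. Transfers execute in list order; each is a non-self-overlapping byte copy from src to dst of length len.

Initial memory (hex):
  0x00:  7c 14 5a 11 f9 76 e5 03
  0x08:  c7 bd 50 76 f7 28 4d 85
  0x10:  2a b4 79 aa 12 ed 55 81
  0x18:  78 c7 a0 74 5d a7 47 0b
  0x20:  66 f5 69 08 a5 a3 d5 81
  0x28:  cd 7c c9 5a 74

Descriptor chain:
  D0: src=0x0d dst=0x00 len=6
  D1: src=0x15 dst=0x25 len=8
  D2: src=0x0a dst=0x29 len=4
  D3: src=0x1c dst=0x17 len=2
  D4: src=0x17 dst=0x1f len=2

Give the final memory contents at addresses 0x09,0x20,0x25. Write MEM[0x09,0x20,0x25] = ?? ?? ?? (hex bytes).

D0: mem[0x00..0x05] <- [28 4d 85 2a b4 79]
D1: mem[0x25..0x2c] <- [ed 55 81 78 c7 a0 74 5d]
D2: mem[0x29..0x2c] <- [50 76 f7 28]
D3: mem[0x17..0x18] <- [5d a7]
D4: mem[0x1f..0x20] <- [5d a7]
query mem[0x09]=0xbd, mem[0x20]=0xa7, mem[0x25]=0xed

MEM[0x09,0x20,0x25] = bd a7 ed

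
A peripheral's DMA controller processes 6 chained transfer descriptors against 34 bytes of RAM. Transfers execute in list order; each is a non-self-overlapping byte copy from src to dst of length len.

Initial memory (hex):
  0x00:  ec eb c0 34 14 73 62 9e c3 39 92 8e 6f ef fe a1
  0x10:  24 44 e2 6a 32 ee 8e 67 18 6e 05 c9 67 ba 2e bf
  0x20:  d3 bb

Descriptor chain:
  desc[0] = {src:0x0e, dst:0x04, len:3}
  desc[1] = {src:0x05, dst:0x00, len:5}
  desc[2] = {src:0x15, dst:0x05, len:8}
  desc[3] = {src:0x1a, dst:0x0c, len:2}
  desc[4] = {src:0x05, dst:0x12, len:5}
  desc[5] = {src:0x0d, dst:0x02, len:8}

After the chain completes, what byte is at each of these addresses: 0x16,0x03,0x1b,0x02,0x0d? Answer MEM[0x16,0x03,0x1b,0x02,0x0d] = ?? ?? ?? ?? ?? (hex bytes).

[0] 0x0e->0x04 len=3 : fe a1 24
[1] 0x05->0x00 len=5 : a1 24 9e c3 39
[2] 0x15->0x05 len=8 : ee 8e 67 18 6e 05 c9 67
[3] 0x1a->0x0c len=2 : 05 c9
[4] 0x05->0x12 len=5 : ee 8e 67 18 6e
[5] 0x0d->0x02 len=8 : c9 fe a1 24 44 ee 8e 67
query mem[0x16]=0x6e, mem[0x03]=0xfe, mem[0x1b]=0xc9, mem[0x02]=0xc9, mem[0x0d]=0xc9

MEM[0x16,0x03,0x1b,0x02,0x0d] = 6e fe c9 c9 c9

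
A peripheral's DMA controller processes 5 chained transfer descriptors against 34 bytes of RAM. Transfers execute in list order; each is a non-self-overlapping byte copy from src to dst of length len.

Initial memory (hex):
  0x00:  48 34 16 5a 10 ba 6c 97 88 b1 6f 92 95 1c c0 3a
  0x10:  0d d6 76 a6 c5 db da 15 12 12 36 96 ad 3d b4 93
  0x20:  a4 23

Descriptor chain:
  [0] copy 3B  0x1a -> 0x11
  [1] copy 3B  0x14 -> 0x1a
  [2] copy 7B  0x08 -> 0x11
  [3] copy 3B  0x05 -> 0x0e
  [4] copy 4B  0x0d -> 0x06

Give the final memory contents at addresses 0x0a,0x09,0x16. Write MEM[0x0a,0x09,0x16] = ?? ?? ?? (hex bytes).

  after D0: wrote 3B at 0x11 = 3696ad
  after D1: wrote 3B at 0x1a = c5dbda
  after D2: wrote 7B at 0x11 = 88b16f92951cc0
  after D3: wrote 3B at 0x0e = ba6c97
  after D4: wrote 4B at 0x06 = 1cba6c97
query mem[0x0a]=0x6f, mem[0x09]=0x97, mem[0x16]=0x1c

MEM[0x0a,0x09,0x16] = 6f 97 1c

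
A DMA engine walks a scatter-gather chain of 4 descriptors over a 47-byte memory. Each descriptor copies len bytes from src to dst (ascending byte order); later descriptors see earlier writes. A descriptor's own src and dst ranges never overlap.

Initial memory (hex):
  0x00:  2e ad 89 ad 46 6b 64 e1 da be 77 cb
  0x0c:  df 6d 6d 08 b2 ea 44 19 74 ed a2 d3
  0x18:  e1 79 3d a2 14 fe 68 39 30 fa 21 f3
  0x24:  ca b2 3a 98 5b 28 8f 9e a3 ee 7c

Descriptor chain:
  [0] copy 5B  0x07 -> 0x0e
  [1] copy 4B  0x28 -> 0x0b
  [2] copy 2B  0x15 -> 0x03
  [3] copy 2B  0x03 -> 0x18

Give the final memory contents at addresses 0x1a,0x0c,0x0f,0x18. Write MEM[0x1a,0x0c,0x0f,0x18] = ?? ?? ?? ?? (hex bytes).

  after D0: wrote 5B at 0x0e = e1dabe77cb
  after D1: wrote 4B at 0x0b = 5b288f9e
  after D2: wrote 2B at 0x03 = eda2
  after D3: wrote 2B at 0x18 = eda2
query mem[0x1a]=0x3d, mem[0x0c]=0x28, mem[0x0f]=0xda, mem[0x18]=0xed

MEM[0x1a,0x0c,0x0f,0x18] = 3d 28 da ed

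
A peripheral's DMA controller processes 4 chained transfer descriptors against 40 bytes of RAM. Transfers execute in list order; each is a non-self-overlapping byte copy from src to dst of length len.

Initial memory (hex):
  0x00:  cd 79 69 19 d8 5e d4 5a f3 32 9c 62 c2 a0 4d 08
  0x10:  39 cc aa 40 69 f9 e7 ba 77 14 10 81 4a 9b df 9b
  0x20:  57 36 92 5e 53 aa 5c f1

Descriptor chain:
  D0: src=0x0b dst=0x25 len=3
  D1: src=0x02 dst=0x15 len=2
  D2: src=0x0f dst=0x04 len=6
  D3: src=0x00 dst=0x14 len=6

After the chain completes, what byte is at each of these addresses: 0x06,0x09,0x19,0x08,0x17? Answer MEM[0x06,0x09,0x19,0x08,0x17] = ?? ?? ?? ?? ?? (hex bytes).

D0: mem[0x25..0x27] <- [62 c2 a0]
D1: mem[0x15..0x16] <- [69 19]
D2: mem[0x04..0x09] <- [08 39 cc aa 40 69]
D3: mem[0x14..0x19] <- [cd 79 69 19 08 39]
query mem[0x06]=0xcc, mem[0x09]=0x69, mem[0x19]=0x39, mem[0x08]=0x40, mem[0x17]=0x19

MEM[0x06,0x09,0x19,0x08,0x17] = cc 69 39 40 19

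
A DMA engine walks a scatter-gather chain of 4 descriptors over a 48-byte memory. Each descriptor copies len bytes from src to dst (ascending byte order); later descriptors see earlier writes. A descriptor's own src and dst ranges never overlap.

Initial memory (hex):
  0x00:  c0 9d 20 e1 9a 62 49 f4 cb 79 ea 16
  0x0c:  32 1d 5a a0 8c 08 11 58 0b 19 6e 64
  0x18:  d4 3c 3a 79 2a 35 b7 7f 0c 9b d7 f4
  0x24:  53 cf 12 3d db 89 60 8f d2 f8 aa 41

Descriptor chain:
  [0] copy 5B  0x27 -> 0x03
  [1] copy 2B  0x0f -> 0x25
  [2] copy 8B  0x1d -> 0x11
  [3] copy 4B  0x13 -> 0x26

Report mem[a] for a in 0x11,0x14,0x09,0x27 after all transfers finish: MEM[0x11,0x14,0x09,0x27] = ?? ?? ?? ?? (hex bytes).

#0 dst[0x03+5] := {0x3d,0xdb,0x89,0x60,0x8f}
#1 dst[0x25+2] := {0xa0,0x8c}
#2 dst[0x11+8] := {0x35,0xb7,0x7f,0x0c,0x9b,0xd7,0xf4,0x53}
#3 dst[0x26+4] := {0x7f,0x0c,0x9b,0xd7}
query mem[0x11]=0x35, mem[0x14]=0x0c, mem[0x09]=0x79, mem[0x27]=0x0c

MEM[0x11,0x14,0x09,0x27] = 35 0c 79 0c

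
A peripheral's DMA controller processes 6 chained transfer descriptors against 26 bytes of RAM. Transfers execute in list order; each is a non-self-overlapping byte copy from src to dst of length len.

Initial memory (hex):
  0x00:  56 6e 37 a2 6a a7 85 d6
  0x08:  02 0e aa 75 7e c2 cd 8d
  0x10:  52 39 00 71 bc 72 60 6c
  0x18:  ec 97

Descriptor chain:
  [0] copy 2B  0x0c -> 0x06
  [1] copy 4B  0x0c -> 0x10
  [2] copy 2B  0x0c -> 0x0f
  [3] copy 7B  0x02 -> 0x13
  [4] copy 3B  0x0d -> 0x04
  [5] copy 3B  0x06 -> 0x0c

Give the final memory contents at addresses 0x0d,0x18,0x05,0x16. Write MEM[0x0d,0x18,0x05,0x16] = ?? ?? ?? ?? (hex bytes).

#0 dst[0x06+2] := {0x7e,0xc2}
#1 dst[0x10+4] := {0x7e,0xc2,0xcd,0x8d}
#2 dst[0x0f+2] := {0x7e,0xc2}
#3 dst[0x13+7] := {0x37,0xa2,0x6a,0xa7,0x7e,0xc2,0x02}
#4 dst[0x04+3] := {0xc2,0xcd,0x7e}
#5 dst[0x0c+3] := {0x7e,0xc2,0x02}
query mem[0x0d]=0xc2, mem[0x18]=0xc2, mem[0x05]=0xcd, mem[0x16]=0xa7

MEM[0x0d,0x18,0x05,0x16] = c2 c2 cd a7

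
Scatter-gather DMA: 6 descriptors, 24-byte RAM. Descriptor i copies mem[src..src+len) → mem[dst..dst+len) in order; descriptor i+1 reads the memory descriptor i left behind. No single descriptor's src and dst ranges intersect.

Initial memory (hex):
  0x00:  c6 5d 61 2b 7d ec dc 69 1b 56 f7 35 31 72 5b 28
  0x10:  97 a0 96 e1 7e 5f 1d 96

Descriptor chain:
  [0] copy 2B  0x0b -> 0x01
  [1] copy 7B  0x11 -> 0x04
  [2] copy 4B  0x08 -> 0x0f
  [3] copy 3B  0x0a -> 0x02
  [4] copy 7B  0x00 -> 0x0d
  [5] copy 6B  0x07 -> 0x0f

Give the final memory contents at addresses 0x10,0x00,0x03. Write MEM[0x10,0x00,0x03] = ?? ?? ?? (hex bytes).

MEM[0x10,0x00,0x03] = 5f c6 35

#0 dst[0x01+2] := {0x35,0x31}
#1 dst[0x04+7] := {0xa0,0x96,0xe1,0x7e,0x5f,0x1d,0x96}
#2 dst[0x0f+4] := {0x5f,0x1d,0x96,0x35}
#3 dst[0x02+3] := {0x96,0x35,0x31}
#4 dst[0x0d+7] := {0xc6,0x35,0x96,0x35,0x31,0x96,0xe1}
#5 dst[0x0f+6] := {0x7e,0x5f,0x1d,0x96,0x35,0x31}
query mem[0x10]=0x5f, mem[0x00]=0xc6, mem[0x03]=0x35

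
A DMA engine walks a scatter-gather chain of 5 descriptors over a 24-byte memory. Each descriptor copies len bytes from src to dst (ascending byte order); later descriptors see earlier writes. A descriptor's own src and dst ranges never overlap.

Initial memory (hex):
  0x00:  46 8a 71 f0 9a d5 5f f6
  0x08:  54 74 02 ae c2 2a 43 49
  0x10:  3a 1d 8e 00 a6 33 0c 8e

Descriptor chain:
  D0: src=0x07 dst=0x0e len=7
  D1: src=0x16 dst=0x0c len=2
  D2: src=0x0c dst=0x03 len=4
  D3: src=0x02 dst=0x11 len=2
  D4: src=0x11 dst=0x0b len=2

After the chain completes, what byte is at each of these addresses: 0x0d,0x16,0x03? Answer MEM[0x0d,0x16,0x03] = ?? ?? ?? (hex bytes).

MEM[0x0d,0x16,0x03] = 8e 0c 0c

#0 dst[0x0e+7] := {0xf6,0x54,0x74,0x02,0xae,0xc2,0x2a}
#1 dst[0x0c+2] := {0x0c,0x8e}
#2 dst[0x03+4] := {0x0c,0x8e,0xf6,0x54}
#3 dst[0x11+2] := {0x71,0x0c}
#4 dst[0x0b+2] := {0x71,0x0c}
query mem[0x0d]=0x8e, mem[0x16]=0x0c, mem[0x03]=0x0c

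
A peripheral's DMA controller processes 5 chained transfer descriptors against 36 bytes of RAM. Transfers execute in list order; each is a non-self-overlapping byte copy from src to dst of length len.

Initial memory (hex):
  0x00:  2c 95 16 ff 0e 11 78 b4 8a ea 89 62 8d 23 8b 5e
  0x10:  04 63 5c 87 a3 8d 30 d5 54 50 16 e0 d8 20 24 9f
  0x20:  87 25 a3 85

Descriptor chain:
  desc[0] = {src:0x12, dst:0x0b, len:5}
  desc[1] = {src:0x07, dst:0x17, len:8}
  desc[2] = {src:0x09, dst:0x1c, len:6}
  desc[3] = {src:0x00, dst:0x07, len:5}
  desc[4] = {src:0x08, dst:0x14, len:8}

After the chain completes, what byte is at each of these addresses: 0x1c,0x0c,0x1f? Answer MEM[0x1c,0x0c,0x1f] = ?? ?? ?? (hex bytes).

MEM[0x1c,0x0c,0x1f] = ea 87 87

[0] 0x12->0x0b len=5 : 5c 87 a3 8d 30
[1] 0x07->0x17 len=8 : b4 8a ea 89 5c 87 a3 8d
[2] 0x09->0x1c len=6 : ea 89 5c 87 a3 8d
[3] 0x00->0x07 len=5 : 2c 95 16 ff 0e
[4] 0x08->0x14 len=8 : 95 16 ff 0e 87 a3 8d 30
query mem[0x1c]=0xea, mem[0x0c]=0x87, mem[0x1f]=0x87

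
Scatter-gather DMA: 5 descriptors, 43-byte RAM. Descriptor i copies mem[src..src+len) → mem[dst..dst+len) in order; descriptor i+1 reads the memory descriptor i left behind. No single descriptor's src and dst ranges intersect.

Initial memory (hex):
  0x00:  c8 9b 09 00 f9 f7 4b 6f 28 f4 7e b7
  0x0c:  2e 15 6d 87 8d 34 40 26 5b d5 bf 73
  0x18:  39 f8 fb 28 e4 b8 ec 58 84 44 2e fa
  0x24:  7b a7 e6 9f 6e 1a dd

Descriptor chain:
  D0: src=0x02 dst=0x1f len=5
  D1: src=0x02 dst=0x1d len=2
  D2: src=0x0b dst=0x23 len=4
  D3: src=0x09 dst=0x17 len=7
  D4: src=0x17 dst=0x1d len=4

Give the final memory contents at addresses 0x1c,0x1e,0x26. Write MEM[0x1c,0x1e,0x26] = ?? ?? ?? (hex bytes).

#0 dst[0x1f+5] := {0x09,0x00,0xf9,0xf7,0x4b}
#1 dst[0x1d+2] := {0x09,0x00}
#2 dst[0x23+4] := {0xb7,0x2e,0x15,0x6d}
#3 dst[0x17+7] := {0xf4,0x7e,0xb7,0x2e,0x15,0x6d,0x87}
#4 dst[0x1d+4] := {0xf4,0x7e,0xb7,0x2e}
query mem[0x1c]=0x6d, mem[0x1e]=0x7e, mem[0x26]=0x6d

MEM[0x1c,0x1e,0x26] = 6d 7e 6d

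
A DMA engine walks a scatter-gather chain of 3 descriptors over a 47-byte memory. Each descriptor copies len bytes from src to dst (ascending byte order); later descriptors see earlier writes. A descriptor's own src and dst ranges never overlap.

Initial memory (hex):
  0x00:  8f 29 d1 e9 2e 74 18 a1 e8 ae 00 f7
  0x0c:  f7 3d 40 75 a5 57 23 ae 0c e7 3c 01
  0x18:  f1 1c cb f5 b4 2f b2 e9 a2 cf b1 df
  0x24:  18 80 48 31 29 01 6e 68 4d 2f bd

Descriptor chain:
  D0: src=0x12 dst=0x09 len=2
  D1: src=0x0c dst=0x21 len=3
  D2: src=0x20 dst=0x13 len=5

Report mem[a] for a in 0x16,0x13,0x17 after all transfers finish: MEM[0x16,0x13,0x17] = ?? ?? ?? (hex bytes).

D0: mem[0x09..0x0a] <- [23 ae]
D1: mem[0x21..0x23] <- [f7 3d 40]
D2: mem[0x13..0x17] <- [a2 f7 3d 40 18]
query mem[0x16]=0x40, mem[0x13]=0xa2, mem[0x17]=0x18

MEM[0x16,0x13,0x17] = 40 a2 18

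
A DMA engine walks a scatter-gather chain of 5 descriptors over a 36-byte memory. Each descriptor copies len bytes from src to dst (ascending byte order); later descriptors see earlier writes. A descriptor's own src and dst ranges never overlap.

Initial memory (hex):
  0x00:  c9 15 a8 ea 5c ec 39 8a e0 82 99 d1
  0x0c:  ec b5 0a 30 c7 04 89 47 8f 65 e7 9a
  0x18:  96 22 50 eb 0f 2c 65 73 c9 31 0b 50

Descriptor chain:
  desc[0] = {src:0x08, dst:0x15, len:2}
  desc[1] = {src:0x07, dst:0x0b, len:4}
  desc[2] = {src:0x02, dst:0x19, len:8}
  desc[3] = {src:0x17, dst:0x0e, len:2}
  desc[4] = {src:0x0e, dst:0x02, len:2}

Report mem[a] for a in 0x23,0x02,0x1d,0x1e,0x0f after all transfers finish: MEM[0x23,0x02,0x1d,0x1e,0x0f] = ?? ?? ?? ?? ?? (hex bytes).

#0 dst[0x15+2] := {0xe0,0x82}
#1 dst[0x0b+4] := {0x8a,0xe0,0x82,0x99}
#2 dst[0x19+8] := {0xa8,0xea,0x5c,0xec,0x39,0x8a,0xe0,0x82}
#3 dst[0x0e+2] := {0x9a,0x96}
#4 dst[0x02+2] := {0x9a,0x96}
query mem[0x23]=0x50, mem[0x02]=0x9a, mem[0x1d]=0x39, mem[0x1e]=0x8a, mem[0x0f]=0x96

MEM[0x23,0x02,0x1d,0x1e,0x0f] = 50 9a 39 8a 96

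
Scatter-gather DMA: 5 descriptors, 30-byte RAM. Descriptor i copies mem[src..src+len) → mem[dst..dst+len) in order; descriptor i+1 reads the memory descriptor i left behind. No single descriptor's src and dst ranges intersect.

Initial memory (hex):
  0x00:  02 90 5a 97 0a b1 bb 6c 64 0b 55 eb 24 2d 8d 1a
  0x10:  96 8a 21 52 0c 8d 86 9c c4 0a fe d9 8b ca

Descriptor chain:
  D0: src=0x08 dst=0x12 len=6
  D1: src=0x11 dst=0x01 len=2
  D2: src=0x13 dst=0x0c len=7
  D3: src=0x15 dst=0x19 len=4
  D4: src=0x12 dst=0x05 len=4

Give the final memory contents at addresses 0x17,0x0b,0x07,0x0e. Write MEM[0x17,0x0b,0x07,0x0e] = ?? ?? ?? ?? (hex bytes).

MEM[0x17,0x0b,0x07,0x0e] = 2d eb 55 eb

D0: mem[0x12..0x17] <- [64 0b 55 eb 24 2d]
D1: mem[0x01..0x02] <- [8a 64]
D2: mem[0x0c..0x12] <- [0b 55 eb 24 2d c4 0a]
D3: mem[0x19..0x1c] <- [eb 24 2d c4]
D4: mem[0x05..0x08] <- [0a 0b 55 eb]
query mem[0x17]=0x2d, mem[0x0b]=0xeb, mem[0x07]=0x55, mem[0x0e]=0xeb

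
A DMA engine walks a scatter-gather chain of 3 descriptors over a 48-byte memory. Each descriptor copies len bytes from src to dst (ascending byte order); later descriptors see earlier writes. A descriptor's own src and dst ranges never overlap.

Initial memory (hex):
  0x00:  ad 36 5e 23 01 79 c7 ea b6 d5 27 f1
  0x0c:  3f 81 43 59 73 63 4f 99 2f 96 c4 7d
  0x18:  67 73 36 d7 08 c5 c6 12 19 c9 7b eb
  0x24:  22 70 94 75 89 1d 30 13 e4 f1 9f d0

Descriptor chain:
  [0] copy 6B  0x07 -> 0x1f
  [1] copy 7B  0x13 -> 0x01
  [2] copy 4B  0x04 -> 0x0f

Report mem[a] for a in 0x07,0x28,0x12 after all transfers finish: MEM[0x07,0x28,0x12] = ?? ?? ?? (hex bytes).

D0: mem[0x1f..0x24] <- [ea b6 d5 27 f1 3f]
D1: mem[0x01..0x07] <- [99 2f 96 c4 7d 67 73]
D2: mem[0x0f..0x12] <- [c4 7d 67 73]
query mem[0x07]=0x73, mem[0x28]=0x89, mem[0x12]=0x73

MEM[0x07,0x28,0x12] = 73 89 73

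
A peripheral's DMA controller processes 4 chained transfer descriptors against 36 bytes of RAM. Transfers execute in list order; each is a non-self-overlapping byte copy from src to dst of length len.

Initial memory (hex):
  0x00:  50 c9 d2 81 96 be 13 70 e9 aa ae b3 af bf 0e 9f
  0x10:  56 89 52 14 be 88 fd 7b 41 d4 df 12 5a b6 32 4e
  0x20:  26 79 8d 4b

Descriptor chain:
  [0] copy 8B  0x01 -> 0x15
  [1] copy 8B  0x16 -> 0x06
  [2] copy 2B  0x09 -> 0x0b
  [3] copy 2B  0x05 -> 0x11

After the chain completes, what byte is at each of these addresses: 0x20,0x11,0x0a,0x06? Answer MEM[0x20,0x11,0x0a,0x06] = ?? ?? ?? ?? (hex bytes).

MEM[0x20,0x11,0x0a,0x06] = 26 be 13 d2

D0: mem[0x15..0x1c] <- [c9 d2 81 96 be 13 70 e9]
D1: mem[0x06..0x0d] <- [d2 81 96 be 13 70 e9 b6]
D2: mem[0x0b..0x0c] <- [be 13]
D3: mem[0x11..0x12] <- [be d2]
query mem[0x20]=0x26, mem[0x11]=0xbe, mem[0x0a]=0x13, mem[0x06]=0xd2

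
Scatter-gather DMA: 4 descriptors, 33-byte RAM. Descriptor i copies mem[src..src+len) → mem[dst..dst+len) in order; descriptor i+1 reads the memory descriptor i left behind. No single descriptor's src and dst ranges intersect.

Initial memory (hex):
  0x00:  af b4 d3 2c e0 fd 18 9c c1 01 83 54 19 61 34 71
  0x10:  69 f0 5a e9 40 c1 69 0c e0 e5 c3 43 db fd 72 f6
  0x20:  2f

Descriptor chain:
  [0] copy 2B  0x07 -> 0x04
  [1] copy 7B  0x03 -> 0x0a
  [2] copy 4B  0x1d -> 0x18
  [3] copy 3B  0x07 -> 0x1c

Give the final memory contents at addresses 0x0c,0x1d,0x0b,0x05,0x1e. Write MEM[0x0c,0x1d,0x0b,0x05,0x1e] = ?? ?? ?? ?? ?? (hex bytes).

D0: mem[0x04..0x05] <- [9c c1]
D1: mem[0x0a..0x10] <- [2c 9c c1 18 9c c1 01]
D2: mem[0x18..0x1b] <- [fd 72 f6 2f]
D3: mem[0x1c..0x1e] <- [9c c1 01]
query mem[0x0c]=0xc1, mem[0x1d]=0xc1, mem[0x0b]=0x9c, mem[0x05]=0xc1, mem[0x1e]=0x01

MEM[0x0c,0x1d,0x0b,0x05,0x1e] = c1 c1 9c c1 01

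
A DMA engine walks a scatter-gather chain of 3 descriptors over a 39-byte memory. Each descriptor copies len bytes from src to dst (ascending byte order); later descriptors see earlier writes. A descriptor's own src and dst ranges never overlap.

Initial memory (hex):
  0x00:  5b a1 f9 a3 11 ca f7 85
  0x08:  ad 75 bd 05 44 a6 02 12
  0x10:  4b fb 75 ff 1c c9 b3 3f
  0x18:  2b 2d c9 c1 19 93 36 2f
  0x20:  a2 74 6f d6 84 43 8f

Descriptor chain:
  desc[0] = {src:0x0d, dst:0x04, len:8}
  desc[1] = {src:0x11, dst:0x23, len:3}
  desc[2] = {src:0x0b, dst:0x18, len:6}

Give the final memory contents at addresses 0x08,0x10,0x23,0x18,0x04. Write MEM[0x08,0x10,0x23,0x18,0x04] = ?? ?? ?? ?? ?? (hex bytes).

MEM[0x08,0x10,0x23,0x18,0x04] = fb 4b fb 1c a6

#0 dst[0x04+8] := {0xa6,0x02,0x12,0x4b,0xfb,0x75,0xff,0x1c}
#1 dst[0x23+3] := {0xfb,0x75,0xff}
#2 dst[0x18+6] := {0x1c,0x44,0xa6,0x02,0x12,0x4b}
query mem[0x08]=0xfb, mem[0x10]=0x4b, mem[0x23]=0xfb, mem[0x18]=0x1c, mem[0x04]=0xa6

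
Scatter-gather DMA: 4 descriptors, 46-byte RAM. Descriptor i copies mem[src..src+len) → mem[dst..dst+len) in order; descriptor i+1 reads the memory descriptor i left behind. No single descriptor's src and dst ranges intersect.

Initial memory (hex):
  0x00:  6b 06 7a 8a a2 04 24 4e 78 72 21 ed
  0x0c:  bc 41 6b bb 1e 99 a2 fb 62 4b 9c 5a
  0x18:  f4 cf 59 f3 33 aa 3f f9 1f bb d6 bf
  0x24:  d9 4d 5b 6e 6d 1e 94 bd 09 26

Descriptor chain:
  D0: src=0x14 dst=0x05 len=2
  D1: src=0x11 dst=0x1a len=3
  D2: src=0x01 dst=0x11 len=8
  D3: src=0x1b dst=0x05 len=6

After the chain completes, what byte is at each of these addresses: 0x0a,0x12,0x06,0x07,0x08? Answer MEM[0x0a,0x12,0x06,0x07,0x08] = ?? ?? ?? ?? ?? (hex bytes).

D0: mem[0x05..0x06] <- [62 4b]
D1: mem[0x1a..0x1c] <- [99 a2 fb]
D2: mem[0x11..0x18] <- [06 7a 8a a2 62 4b 4e 78]
D3: mem[0x05..0x0a] <- [a2 fb aa 3f f9 1f]
query mem[0x0a]=0x1f, mem[0x12]=0x7a, mem[0x06]=0xfb, mem[0x07]=0xaa, mem[0x08]=0x3f

MEM[0x0a,0x12,0x06,0x07,0x08] = 1f 7a fb aa 3f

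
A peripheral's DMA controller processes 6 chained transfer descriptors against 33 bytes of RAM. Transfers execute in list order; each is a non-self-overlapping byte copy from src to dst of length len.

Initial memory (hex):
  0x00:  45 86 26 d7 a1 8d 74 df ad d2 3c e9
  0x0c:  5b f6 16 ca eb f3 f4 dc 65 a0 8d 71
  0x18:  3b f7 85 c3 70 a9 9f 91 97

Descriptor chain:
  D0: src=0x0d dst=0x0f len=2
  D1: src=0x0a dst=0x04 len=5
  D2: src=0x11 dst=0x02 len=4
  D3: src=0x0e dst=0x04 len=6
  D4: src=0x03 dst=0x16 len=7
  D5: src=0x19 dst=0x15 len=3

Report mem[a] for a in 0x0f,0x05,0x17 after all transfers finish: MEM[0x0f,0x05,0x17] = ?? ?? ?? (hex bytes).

  after D0: wrote 2B at 0x0f = f616
  after D1: wrote 5B at 0x04 = 3ce95bf616
  after D2: wrote 4B at 0x02 = f3f4dc65
  after D3: wrote 6B at 0x04 = 16f616f3f4dc
  after D4: wrote 7B at 0x16 = f416f616f3f4dc
  after D5: wrote 3B at 0x15 = 16f3f4
query mem[0x0f]=0xf6, mem[0x05]=0xf6, mem[0x17]=0xf4

MEM[0x0f,0x05,0x17] = f6 f6 f4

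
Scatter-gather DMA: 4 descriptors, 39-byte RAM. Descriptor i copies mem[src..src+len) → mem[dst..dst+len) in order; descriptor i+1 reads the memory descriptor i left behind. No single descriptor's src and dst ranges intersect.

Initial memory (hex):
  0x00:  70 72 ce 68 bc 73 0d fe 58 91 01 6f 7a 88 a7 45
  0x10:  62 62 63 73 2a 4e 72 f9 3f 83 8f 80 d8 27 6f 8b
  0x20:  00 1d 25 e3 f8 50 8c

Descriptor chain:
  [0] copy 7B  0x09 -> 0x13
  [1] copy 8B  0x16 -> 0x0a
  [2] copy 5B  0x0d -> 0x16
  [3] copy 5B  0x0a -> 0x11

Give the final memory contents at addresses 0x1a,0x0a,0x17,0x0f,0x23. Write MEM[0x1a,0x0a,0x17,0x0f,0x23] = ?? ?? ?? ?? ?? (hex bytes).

MEM[0x1a,0x0a,0x17,0x0f,0x23] = 27 7a 8f 80 e3

D0: mem[0x13..0x19] <- [91 01 6f 7a 88 a7 45]
D1: mem[0x0a..0x11] <- [7a 88 a7 45 8f 80 d8 27]
D2: mem[0x16..0x1a] <- [45 8f 80 d8 27]
D3: mem[0x11..0x15] <- [7a 88 a7 45 8f]
query mem[0x1a]=0x27, mem[0x0a]=0x7a, mem[0x17]=0x8f, mem[0x0f]=0x80, mem[0x23]=0xe3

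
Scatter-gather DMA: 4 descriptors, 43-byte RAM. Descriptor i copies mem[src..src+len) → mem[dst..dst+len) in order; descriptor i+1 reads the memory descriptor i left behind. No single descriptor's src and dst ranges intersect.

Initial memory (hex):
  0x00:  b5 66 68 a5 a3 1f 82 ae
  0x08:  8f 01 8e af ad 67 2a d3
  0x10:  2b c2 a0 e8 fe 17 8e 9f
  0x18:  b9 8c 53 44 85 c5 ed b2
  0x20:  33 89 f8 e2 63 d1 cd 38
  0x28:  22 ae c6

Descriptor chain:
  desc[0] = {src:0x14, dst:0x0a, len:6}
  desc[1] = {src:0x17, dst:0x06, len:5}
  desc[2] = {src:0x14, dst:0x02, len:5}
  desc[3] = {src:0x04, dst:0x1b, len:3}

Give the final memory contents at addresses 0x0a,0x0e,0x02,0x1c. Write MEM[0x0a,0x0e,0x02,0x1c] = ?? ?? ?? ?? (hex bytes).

[0] 0x14->0x0a len=6 : fe 17 8e 9f b9 8c
[1] 0x17->0x06 len=5 : 9f b9 8c 53 44
[2] 0x14->0x02 len=5 : fe 17 8e 9f b9
[3] 0x04->0x1b len=3 : 8e 9f b9
query mem[0x0a]=0x44, mem[0x0e]=0xb9, mem[0x02]=0xfe, mem[0x1c]=0x9f

MEM[0x0a,0x0e,0x02,0x1c] = 44 b9 fe 9f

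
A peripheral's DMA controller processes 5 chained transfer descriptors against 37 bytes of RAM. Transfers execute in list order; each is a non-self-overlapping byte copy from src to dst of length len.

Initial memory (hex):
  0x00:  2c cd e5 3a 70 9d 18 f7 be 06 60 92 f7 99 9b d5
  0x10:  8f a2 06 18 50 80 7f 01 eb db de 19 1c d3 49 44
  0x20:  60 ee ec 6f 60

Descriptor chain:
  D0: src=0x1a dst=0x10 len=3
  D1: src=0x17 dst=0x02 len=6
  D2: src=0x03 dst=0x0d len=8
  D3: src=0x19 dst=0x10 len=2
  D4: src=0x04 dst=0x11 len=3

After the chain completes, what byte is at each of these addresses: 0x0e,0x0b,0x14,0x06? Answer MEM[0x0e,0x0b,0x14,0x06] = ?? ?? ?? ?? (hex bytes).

MEM[0x0e,0x0b,0x14,0x06] = db 92 60 19

[0] 0x1a->0x10 len=3 : de 19 1c
[1] 0x17->0x02 len=6 : 01 eb db de 19 1c
[2] 0x03->0x0d len=8 : eb db de 19 1c be 06 60
[3] 0x19->0x10 len=2 : db de
[4] 0x04->0x11 len=3 : db de 19
query mem[0x0e]=0xdb, mem[0x0b]=0x92, mem[0x14]=0x60, mem[0x06]=0x19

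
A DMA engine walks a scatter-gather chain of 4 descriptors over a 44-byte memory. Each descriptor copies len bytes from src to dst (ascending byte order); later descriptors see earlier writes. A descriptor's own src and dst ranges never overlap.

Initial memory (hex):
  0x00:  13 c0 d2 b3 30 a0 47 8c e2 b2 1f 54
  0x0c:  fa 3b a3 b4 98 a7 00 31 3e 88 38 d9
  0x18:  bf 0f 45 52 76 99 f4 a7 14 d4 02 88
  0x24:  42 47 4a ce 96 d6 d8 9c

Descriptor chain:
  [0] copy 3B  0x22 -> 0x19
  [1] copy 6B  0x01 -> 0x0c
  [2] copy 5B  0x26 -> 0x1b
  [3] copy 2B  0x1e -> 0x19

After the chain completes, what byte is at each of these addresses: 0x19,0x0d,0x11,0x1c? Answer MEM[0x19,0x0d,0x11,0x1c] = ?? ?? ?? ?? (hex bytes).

MEM[0x19,0x0d,0x11,0x1c] = d6 d2 47 ce

D0: mem[0x19..0x1b] <- [02 88 42]
D1: mem[0x0c..0x11] <- [c0 d2 b3 30 a0 47]
D2: mem[0x1b..0x1f] <- [4a ce 96 d6 d8]
D3: mem[0x19..0x1a] <- [d6 d8]
query mem[0x19]=0xd6, mem[0x0d]=0xd2, mem[0x11]=0x47, mem[0x1c]=0xce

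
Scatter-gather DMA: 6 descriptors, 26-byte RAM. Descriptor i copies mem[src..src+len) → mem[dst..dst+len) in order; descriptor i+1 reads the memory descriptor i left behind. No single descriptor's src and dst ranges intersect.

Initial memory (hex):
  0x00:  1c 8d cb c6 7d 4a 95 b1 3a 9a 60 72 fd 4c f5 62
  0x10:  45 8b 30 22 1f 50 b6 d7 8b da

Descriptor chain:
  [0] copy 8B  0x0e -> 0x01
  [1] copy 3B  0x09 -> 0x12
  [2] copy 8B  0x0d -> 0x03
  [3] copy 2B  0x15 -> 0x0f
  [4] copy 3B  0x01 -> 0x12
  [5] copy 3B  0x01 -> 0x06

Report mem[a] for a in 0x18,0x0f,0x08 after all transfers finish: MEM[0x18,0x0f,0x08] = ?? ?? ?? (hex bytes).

D0: mem[0x01..0x08] <- [f5 62 45 8b 30 22 1f 50]
D1: mem[0x12..0x14] <- [9a 60 72]
D2: mem[0x03..0x0a] <- [4c f5 62 45 8b 9a 60 72]
D3: mem[0x0f..0x10] <- [50 b6]
D4: mem[0x12..0x14] <- [f5 62 4c]
D5: mem[0x06..0x08] <- [f5 62 4c]
query mem[0x18]=0x8b, mem[0x0f]=0x50, mem[0x08]=0x4c

MEM[0x18,0x0f,0x08] = 8b 50 4c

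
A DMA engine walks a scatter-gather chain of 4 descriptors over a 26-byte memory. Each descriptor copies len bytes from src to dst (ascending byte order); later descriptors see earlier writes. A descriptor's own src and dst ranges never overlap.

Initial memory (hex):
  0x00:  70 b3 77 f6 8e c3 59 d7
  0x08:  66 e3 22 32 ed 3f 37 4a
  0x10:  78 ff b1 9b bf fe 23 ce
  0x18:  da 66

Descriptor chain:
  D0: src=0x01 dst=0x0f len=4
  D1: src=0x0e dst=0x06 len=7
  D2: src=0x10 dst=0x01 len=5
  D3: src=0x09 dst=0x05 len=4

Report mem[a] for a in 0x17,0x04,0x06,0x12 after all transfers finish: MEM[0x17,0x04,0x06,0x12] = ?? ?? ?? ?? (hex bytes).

[0] 0x01->0x0f len=4 : b3 77 f6 8e
[1] 0x0e->0x06 len=7 : 37 b3 77 f6 8e 9b bf
[2] 0x10->0x01 len=5 : 77 f6 8e 9b bf
[3] 0x09->0x05 len=4 : f6 8e 9b bf
query mem[0x17]=0xce, mem[0x04]=0x9b, mem[0x06]=0x8e, mem[0x12]=0x8e

MEM[0x17,0x04,0x06,0x12] = ce 9b 8e 8e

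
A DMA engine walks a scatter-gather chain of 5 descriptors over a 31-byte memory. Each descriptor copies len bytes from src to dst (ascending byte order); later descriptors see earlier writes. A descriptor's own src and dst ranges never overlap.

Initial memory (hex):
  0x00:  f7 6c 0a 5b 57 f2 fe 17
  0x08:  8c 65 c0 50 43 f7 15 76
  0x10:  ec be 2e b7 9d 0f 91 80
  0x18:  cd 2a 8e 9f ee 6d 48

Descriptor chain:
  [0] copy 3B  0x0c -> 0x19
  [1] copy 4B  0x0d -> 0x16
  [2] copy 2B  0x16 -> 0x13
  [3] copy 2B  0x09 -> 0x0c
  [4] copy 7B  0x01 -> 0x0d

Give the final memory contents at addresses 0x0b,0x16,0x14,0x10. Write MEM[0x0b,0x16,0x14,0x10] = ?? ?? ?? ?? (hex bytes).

MEM[0x0b,0x16,0x14,0x10] = 50 f7 15 57

#0 dst[0x19+3] := {0x43,0xf7,0x15}
#1 dst[0x16+4] := {0xf7,0x15,0x76,0xec}
#2 dst[0x13+2] := {0xf7,0x15}
#3 dst[0x0c+2] := {0x65,0xc0}
#4 dst[0x0d+7] := {0x6c,0x0a,0x5b,0x57,0xf2,0xfe,0x17}
query mem[0x0b]=0x50, mem[0x16]=0xf7, mem[0x14]=0x15, mem[0x10]=0x57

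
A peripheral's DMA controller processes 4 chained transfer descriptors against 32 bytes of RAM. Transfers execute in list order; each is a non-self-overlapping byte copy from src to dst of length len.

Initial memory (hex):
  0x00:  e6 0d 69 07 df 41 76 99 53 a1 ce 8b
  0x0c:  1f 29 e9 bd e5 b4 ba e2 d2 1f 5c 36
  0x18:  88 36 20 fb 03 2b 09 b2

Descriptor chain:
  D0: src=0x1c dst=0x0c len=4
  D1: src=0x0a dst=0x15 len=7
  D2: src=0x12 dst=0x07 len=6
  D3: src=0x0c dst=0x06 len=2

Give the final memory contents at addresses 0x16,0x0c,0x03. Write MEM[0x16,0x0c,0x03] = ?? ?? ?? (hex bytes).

MEM[0x16,0x0c,0x03] = 8b 03 07

D0: mem[0x0c..0x0f] <- [03 2b 09 b2]
D1: mem[0x15..0x1b] <- [ce 8b 03 2b 09 b2 e5]
D2: mem[0x07..0x0c] <- [ba e2 d2 ce 8b 03]
D3: mem[0x06..0x07] <- [03 2b]
query mem[0x16]=0x8b, mem[0x0c]=0x03, mem[0x03]=0x07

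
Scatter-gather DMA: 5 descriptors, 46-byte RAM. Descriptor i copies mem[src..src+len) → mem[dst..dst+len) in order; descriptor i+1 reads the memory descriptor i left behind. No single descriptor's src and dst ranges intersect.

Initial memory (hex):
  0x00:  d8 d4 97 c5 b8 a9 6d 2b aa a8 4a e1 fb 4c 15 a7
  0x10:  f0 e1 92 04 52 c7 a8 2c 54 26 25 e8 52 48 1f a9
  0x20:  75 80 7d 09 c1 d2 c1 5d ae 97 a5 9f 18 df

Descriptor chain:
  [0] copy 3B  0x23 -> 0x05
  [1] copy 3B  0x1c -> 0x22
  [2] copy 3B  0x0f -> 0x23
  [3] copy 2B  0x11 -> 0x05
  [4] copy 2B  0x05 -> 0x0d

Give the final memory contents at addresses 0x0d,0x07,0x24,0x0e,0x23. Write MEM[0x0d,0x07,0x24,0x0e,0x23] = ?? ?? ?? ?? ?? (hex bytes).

  after D0: wrote 3B at 0x05 = 09c1d2
  after D1: wrote 3B at 0x22 = 52481f
  after D2: wrote 3B at 0x23 = a7f0e1
  after D3: wrote 2B at 0x05 = e192
  after D4: wrote 2B at 0x0d = e192
query mem[0x0d]=0xe1, mem[0x07]=0xd2, mem[0x24]=0xf0, mem[0x0e]=0x92, mem[0x23]=0xa7

MEM[0x0d,0x07,0x24,0x0e,0x23] = e1 d2 f0 92 a7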